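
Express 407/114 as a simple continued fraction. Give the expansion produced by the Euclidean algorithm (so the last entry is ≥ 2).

407 = 3·114 + 65
114 = 1·65 + 49
65 = 1·49 + 16
49 = 3·16 + 1
16 = 16·1 + 0  (stop)
So 407/114 = [3; 1, 1, 3, 16].

[3; 1, 1, 3, 16]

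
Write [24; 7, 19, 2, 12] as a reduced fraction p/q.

Fold from the inside: start with 12/1.
  2 + 1/12 = 25/12
  19 + 12/25 = 487/25
  7 + 25/487 = 3434/487
  24 + 487/3434 = 82903/3434

82903/3434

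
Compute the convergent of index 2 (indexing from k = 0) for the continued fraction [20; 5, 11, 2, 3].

Using pₖ = aₖpₖ₋₁ + pₖ₋₂, qₖ = aₖqₖ₋₁ + qₖ₋₂ (with p₋₁=1, p₋₂=0, q₋₁=0, q₋₂=1):
  k=0: a=20, p=20, q=1
  k=1: a=5, p=101, q=5
  k=2: a=11, p=1131, q=56

1131/56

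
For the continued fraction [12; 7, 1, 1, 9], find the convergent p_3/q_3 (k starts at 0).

182/15

Using pₖ = aₖpₖ₋₁ + pₖ₋₂, qₖ = aₖqₖ₋₁ + qₖ₋₂ (with p₋₁=1, p₋₂=0, q₋₁=0, q₋₂=1):
  k=0: a=12, p=12, q=1
  k=1: a=7, p=85, q=7
  k=2: a=1, p=97, q=8
  k=3: a=1, p=182, q=15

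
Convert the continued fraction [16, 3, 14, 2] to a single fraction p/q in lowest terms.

1453/89

Fold from the inside: start with 2/1.
  14 + 1/2 = 29/2
  3 + 2/29 = 89/29
  16 + 29/89 = 1453/89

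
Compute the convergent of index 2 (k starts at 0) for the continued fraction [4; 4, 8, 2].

140/33

Using pₖ = aₖpₖ₋₁ + pₖ₋₂, qₖ = aₖqₖ₋₁ + qₖ₋₂ (with p₋₁=1, p₋₂=0, q₋₁=0, q₋₂=1):
  k=0: a=4, p=4, q=1
  k=1: a=4, p=17, q=4
  k=2: a=8, p=140, q=33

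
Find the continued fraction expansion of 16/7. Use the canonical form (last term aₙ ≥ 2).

[2; 3, 2]

16 = 2×7 + 2
7 = 3×2 + 1
2 = 2×1 + 0  (stop)
So 16/7 = [2; 3, 2].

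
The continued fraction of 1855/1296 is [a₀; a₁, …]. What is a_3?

1855 = 1·1296 + 559   →  a_0 = 1
1296 = 2·559 + 178   →  a_1 = 2
559 = 3·178 + 25   →  a_2 = 3
178 = 7·25 + 3   →  a_3 = 7

7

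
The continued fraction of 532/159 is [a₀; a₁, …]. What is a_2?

1

532 = 3·159 + 55   →  a_0 = 3
159 = 2·55 + 49   →  a_1 = 2
55 = 1·49 + 6   →  a_2 = 1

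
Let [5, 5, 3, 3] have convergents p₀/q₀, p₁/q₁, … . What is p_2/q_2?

Using pₖ = aₖpₖ₋₁ + pₖ₋₂, qₖ = aₖqₖ₋₁ + qₖ₋₂ (with p₋₁=1, p₋₂=0, q₋₁=0, q₋₂=1):
  k=0: a=5, p=5, q=1
  k=1: a=5, p=26, q=5
  k=2: a=3, p=83, q=16

83/16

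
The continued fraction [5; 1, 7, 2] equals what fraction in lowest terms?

100/17

Fold from the inside: start with 2/1.
  7 + 1/2 = 15/2
  1 + 2/15 = 17/15
  5 + 15/17 = 100/17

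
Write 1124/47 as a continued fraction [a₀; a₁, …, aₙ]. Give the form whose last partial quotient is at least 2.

1124 = 23*47 + 43
47 = 1*43 + 4
43 = 10*4 + 3
4 = 1*3 + 1
3 = 3*1 + 0  (stop)
So 1124/47 = [23; 1, 10, 1, 3].

[23; 1, 10, 1, 3]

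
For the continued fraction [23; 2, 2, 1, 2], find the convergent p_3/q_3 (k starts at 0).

164/7

Using pₖ = aₖpₖ₋₁ + pₖ₋₂, qₖ = aₖqₖ₋₁ + qₖ₋₂ (with p₋₁=1, p₋₂=0, q₋₁=0, q₋₂=1):
  k=0: a=23, p=23, q=1
  k=1: a=2, p=47, q=2
  k=2: a=2, p=117, q=5
  k=3: a=1, p=164, q=7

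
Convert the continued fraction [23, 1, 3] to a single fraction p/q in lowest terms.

95/4

Using pₖ = aₖpₖ₋₁ + pₖ₋₂ and qₖ = aₖqₖ₋₁ + qₖ₋₂:
  k=0: a=23, p=23, q=1
  k=1: a=1, p=24, q=1
  k=2: a=3, p=95, q=4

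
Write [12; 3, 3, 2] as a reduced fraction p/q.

283/23

Fold from the inside: start with 2/1.
  3 + 1/2 = 7/2
  3 + 2/7 = 23/7
  12 + 7/23 = 283/23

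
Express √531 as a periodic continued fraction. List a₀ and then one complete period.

a₀ = ⌊√531⌋ = 23.
With m₀=0, d₀=1 and mₖ₊₁ = dₖaₖ − mₖ, dₖ₊₁ = (n − mₖ₊₁²)/dₖ, aₖ₊₁ = ⌊(a₀+mₖ₊₁)/dₖ₊₁⌋:
  k=1: m=23, d=2, a=23
  k=2: m=23, d=1, a=46
d=1 and a=2a₀=46 at k=2, so the next step gives (m, d) = (23, 2) again — its k=1 value — and the period has length 2.

[23; 23, 46]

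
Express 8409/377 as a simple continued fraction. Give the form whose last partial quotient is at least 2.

[22; 3, 3, 1, 1, 2, 6]

8409 = 22×377 + 115
377 = 3×115 + 32
115 = 3×32 + 19
32 = 1×19 + 13
19 = 1×13 + 6
13 = 2×6 + 1
6 = 6×1 + 0  (stop)
So 8409/377 = [22; 3, 3, 1, 1, 2, 6].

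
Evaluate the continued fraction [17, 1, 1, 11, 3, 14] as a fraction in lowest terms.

Fold from the inside: start with 14/1.
  3 + 1/14 = 43/14
  11 + 14/43 = 487/43
  1 + 43/487 = 530/487
  1 + 487/530 = 1017/530
  17 + 530/1017 = 17819/1017

17819/1017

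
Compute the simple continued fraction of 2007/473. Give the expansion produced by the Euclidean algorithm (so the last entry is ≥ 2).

[4; 4, 8, 1, 5, 2]

2007 = 4*473 + 115
473 = 4*115 + 13
115 = 8*13 + 11
13 = 1*11 + 2
11 = 5*2 + 1
2 = 2*1 + 0  (stop)
So 2007/473 = [4; 4, 8, 1, 5, 2].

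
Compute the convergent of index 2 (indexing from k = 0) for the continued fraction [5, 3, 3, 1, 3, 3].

Using pₖ = aₖpₖ₋₁ + pₖ₋₂, qₖ = aₖqₖ₋₁ + qₖ₋₂ (with p₋₁=1, p₋₂=0, q₋₁=0, q₋₂=1):
  k=0: a=5, p=5, q=1
  k=1: a=3, p=16, q=3
  k=2: a=3, p=53, q=10

53/10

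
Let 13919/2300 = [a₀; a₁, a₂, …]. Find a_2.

13919 = 6·2300 + 119   →  a_0 = 6
2300 = 19·119 + 39   →  a_1 = 19
119 = 3·39 + 2   →  a_2 = 3

3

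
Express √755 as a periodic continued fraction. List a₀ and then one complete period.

[27; 2, 10, 2, 54]

a₀ = ⌊√755⌋ = 27.
With m₀=0, d₀=1 and mₖ₊₁ = dₖaₖ − mₖ, dₖ₊₁ = (n − mₖ₊₁²)/dₖ, aₖ₊₁ = ⌊(a₀+mₖ₊₁)/dₖ₊₁⌋:
  k=1: m=27, d=26, a=2
  k=2: m=25, d=5, a=10
  k=3: m=25, d=26, a=2
  k=4: m=27, d=1, a=54
d=1 and a=2a₀=54 at k=4, so the next step gives (m, d) = (27, 26) again — its k=1 value — and the period has length 4.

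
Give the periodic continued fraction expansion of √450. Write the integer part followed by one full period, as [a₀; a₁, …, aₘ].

[21; 4, 1, 2, 4, 2, 1, 4, 42]

a₀ = ⌊√450⌋ = 21.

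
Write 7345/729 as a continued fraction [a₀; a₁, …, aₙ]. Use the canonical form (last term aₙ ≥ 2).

[10; 13, 3, 1, 13]

7345 = 10×729 + 55
729 = 13×55 + 14
55 = 3×14 + 13
14 = 1×13 + 1
13 = 13×1 + 0  (stop)
So 7345/729 = [10; 13, 3, 1, 13].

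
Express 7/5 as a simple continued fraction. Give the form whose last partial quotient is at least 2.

[1; 2, 2]

7 = 1×5 + 2
5 = 2×2 + 1
2 = 2×1 + 0  (stop)
So 7/5 = [1; 2, 2].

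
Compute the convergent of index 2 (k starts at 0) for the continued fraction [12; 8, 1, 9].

Using pₖ = aₖpₖ₋₁ + pₖ₋₂, qₖ = aₖqₖ₋₁ + qₖ₋₂ (with p₋₁=1, p₋₂=0, q₋₁=0, q₋₂=1):
  k=0: a=12, p=12, q=1
  k=1: a=8, p=97, q=8
  k=2: a=1, p=109, q=9

109/9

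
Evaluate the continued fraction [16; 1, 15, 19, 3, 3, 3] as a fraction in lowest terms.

Using pₖ = aₖpₖ₋₁ + pₖ₋₂ and qₖ = aₖqₖ₋₁ + qₖ₋₂:
  k=0: a=16, p=16, q=1
  k=1: a=1, p=17, q=1
  k=2: a=15, p=271, q=16
  k=3: a=19, p=5166, q=305
  k=4: a=3, p=15769, q=931
  k=5: a=3, p=52473, q=3098
  k=6: a=3, p=173188, q=10225

173188/10225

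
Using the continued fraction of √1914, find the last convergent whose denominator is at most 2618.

√1914 = [43; 1, 2, 1, 86, …] (period length 4).
Convergents:
  p_0/q_0 = 43/1
  p_1/q_1 = 44/1
  p_2/q_2 = 131/3
  p_3/q_3 = 175/4
  p_4/q_4 = 15181/347
  p_5/q_5 = 15356/351
  p_6/q_6 = 45893/1049
  p_7/q_7 = 61249/1400
  p_8/q_8 = 5313307/121449
q_7 = 1400 ≤ 2618 < 121449 = q_8, so the answer is 61249/1400.

61249/1400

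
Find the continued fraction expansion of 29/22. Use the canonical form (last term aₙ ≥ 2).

[1; 3, 7]

29 = 1*22 + 7
22 = 3*7 + 1
7 = 7*1 + 0  (stop)
So 29/22 = [1; 3, 7].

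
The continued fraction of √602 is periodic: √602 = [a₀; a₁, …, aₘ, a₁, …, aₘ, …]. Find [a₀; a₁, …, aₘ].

a₀ = ⌊√602⌋ = 24.
With m₀=0, d₀=1 and mₖ₊₁ = dₖaₖ − mₖ, dₖ₊₁ = (n − mₖ₊₁²)/dₖ, aₖ₊₁ = ⌊(a₀+mₖ₊₁)/dₖ₊₁⌋:
  k=1: m=24, d=26, a=1
  k=2: m=2, d=23, a=1
  k=3: m=21, d=7, a=6
  k=4: m=21, d=23, a=1
  k=5: m=2, d=26, a=1
  k=6: m=24, d=1, a=48
d=1 and a=2a₀=48 at k=6, so the next step gives (m, d) = (24, 26) again — its k=1 value — and the period has length 6.

[24; 1, 1, 6, 1, 1, 48]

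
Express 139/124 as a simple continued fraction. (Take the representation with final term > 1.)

139 = 1*124 + 15
124 = 8*15 + 4
15 = 3*4 + 3
4 = 1*3 + 1
3 = 3*1 + 0  (stop)
So 139/124 = [1; 8, 3, 1, 3].

[1; 8, 3, 1, 3]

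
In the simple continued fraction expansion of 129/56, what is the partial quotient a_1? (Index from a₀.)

129 = 2·56 + 17   →  a_0 = 2
56 = 3·17 + 5   →  a_1 = 3

3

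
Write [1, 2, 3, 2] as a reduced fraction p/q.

Using pₖ = aₖpₖ₋₁ + pₖ₋₂ and qₖ = aₖqₖ₋₁ + qₖ₋₂:
  k=0: a=1, p=1, q=1
  k=1: a=2, p=3, q=2
  k=2: a=3, p=10, q=7
  k=3: a=2, p=23, q=16

23/16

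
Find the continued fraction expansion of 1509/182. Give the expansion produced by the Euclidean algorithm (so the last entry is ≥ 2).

[8; 3, 2, 3, 3, 2]

1509 = 8*182 + 53
182 = 3*53 + 23
53 = 2*23 + 7
23 = 3*7 + 2
7 = 3*2 + 1
2 = 2*1 + 0  (stop)
So 1509/182 = [8; 3, 2, 3, 3, 2].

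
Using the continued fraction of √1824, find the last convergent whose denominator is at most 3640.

87851/2057

√1824 = [42; 1, 2, 2, 2, 1, 84, …] (period length 6).
Convergents:
  p_0/q_0 = 42/1
  p_1/q_1 = 43/1
  p_2/q_2 = 128/3
  p_3/q_3 = 299/7
  p_4/q_4 = 726/17
  p_5/q_5 = 1025/24
  p_6/q_6 = 86826/2033
  p_7/q_7 = 87851/2057
  p_8/q_8 = 262528/6147
q_7 = 2057 ≤ 3640 < 6147 = q_8, so the answer is 87851/2057.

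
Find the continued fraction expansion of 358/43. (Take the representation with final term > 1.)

[8; 3, 14]

358 = 8*43 + 14
43 = 3*14 + 1
14 = 14*1 + 0  (stop)
So 358/43 = [8; 3, 14].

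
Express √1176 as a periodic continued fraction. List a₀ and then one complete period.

a₀ = ⌊√1176⌋ = 34.
With m₀=0, d₀=1 and mₖ₊₁ = dₖaₖ − mₖ, dₖ₊₁ = (n − mₖ₊₁²)/dₖ, aₖ₊₁ = ⌊(a₀+mₖ₊₁)/dₖ₊₁⌋:
  k=1: m=34, d=20, a=3
  k=2: m=26, d=25, a=2
  k=3: m=24, d=24, a=2
  k=4: m=24, d=25, a=2
  k=5: m=26, d=20, a=3
  k=6: m=34, d=1, a=68
d=1 and a=2a₀=68 at k=6, so the next step gives (m, d) = (34, 20) again — its k=1 value — and the period has length 6.

[34; 3, 2, 2, 2, 3, 68]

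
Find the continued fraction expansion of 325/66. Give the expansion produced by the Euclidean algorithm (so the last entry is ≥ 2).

[4; 1, 12, 5]

325 = 4·66 + 61
66 = 1·61 + 5
61 = 12·5 + 1
5 = 5·1 + 0  (stop)
So 325/66 = [4; 1, 12, 5].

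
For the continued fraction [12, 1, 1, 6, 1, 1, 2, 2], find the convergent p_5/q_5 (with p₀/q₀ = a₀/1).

351/28

Using pₖ = aₖpₖ₋₁ + pₖ₋₂, qₖ = aₖqₖ₋₁ + qₖ₋₂ (with p₋₁=1, p₋₂=0, q₋₁=0, q₋₂=1):
  k=0: a=12, p=12, q=1
  k=1: a=1, p=13, q=1
  k=2: a=1, p=25, q=2
  k=3: a=6, p=163, q=13
  k=4: a=1, p=188, q=15
  k=5: a=1, p=351, q=28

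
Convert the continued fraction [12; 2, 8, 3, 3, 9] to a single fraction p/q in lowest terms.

Using pₖ = aₖpₖ₋₁ + pₖ₋₂ and qₖ = aₖqₖ₋₁ + qₖ₋₂:
  k=0: a=12, p=12, q=1
  k=1: a=2, p=25, q=2
  k=2: a=8, p=212, q=17
  k=3: a=3, p=661, q=53
  k=4: a=3, p=2195, q=176
  k=5: a=9, p=20416, q=1637

20416/1637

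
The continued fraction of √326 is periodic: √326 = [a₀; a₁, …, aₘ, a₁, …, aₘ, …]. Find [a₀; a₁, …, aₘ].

a₀ = ⌊√326⌋ = 18.
With m₀=0, d₀=1 and mₖ₊₁ = dₖaₖ − mₖ, dₖ₊₁ = (n − mₖ₊₁²)/dₖ, aₖ₊₁ = ⌊(a₀+mₖ₊₁)/dₖ₊₁⌋:
  k=1: m=18, d=2, a=18
  k=2: m=18, d=1, a=36
d=1 and a=2a₀=36 at k=2, so the next step gives (m, d) = (18, 2) again — its k=1 value — and the period has length 2.

[18; 18, 36]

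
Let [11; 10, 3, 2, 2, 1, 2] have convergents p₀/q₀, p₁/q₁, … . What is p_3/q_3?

Using pₖ = aₖpₖ₋₁ + pₖ₋₂, qₖ = aₖqₖ₋₁ + qₖ₋₂ (with p₋₁=1, p₋₂=0, q₋₁=0, q₋₂=1):
  k=0: a=11, p=11, q=1
  k=1: a=10, p=111, q=10
  k=2: a=3, p=344, q=31
  k=3: a=2, p=799, q=72

799/72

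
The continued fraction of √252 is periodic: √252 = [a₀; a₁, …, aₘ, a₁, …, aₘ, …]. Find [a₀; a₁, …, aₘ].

[15; 1, 6, 1, 30]

a₀ = ⌊√252⌋ = 15.
With m₀=0, d₀=1 and mₖ₊₁ = dₖaₖ − mₖ, dₖ₊₁ = (n − mₖ₊₁²)/dₖ, aₖ₊₁ = ⌊(a₀+mₖ₊₁)/dₖ₊₁⌋:
  k=1: m=15, d=27, a=1
  k=2: m=12, d=4, a=6
  k=3: m=12, d=27, a=1
  k=4: m=15, d=1, a=30
d=1 and a=2a₀=30 at k=4, so the next step gives (m, d) = (15, 27) again — its k=1 value — and the period has length 4.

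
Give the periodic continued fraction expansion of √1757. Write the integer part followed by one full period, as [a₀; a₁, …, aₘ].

a₀ = ⌊√1757⌋ = 41.
With m₀=0, d₀=1 and mₖ₊₁ = dₖaₖ − mₖ, dₖ₊₁ = (n − mₖ₊₁²)/dₖ, aₖ₊₁ = ⌊(a₀+mₖ₊₁)/dₖ₊₁⌋:
  k=1: m=41, d=76, a=1
  k=2: m=35, d=7, a=10
  k=3: m=35, d=76, a=1
  k=4: m=41, d=1, a=82
d=1 and a=2a₀=82 at k=4, so the next step gives (m, d) = (41, 76) again — its k=1 value — and the period has length 4.

[41; 1, 10, 1, 82]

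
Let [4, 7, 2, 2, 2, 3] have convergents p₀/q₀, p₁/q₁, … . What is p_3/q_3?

153/37

Using pₖ = aₖpₖ₋₁ + pₖ₋₂, qₖ = aₖqₖ₋₁ + qₖ₋₂ (with p₋₁=1, p₋₂=0, q₋₁=0, q₋₂=1):
  k=0: a=4, p=4, q=1
  k=1: a=7, p=29, q=7
  k=2: a=2, p=62, q=15
  k=3: a=2, p=153, q=37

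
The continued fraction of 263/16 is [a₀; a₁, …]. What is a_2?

263 = 16·16 + 7   →  a_0 = 16
16 = 2·7 + 2   →  a_1 = 2
7 = 3·2 + 1   →  a_2 = 3

3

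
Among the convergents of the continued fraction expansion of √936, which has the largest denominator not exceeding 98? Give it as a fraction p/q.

√936 = [30; 1, 1, 2, 6, 2, 1, 1, 60, …] (period length 8).
Convergents:
  p_0/q_0 = 30/1
  p_1/q_1 = 31/1
  p_2/q_2 = 61/2
  p_3/q_3 = 153/5
  p_4/q_4 = 979/32
  p_5/q_5 = 2111/69
  p_6/q_6 = 3090/101
q_5 = 69 ≤ 98 < 101 = q_6, so the answer is 2111/69.

2111/69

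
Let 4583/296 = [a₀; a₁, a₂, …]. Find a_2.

4583 = 15·296 + 143   →  a_0 = 15
296 = 2·143 + 10   →  a_1 = 2
143 = 14·10 + 3   →  a_2 = 14

14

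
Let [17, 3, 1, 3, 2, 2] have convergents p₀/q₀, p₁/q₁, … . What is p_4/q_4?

Using pₖ = aₖpₖ₋₁ + pₖ₋₂, qₖ = aₖqₖ₋₁ + qₖ₋₂ (with p₋₁=1, p₋₂=0, q₋₁=0, q₋₂=1):
  k=0: a=17, p=17, q=1
  k=1: a=3, p=52, q=3
  k=2: a=1, p=69, q=4
  k=3: a=3, p=259, q=15
  k=4: a=2, p=587, q=34

587/34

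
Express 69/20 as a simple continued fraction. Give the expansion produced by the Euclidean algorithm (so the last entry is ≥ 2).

[3; 2, 4, 2]

69 = 3×20 + 9
20 = 2×9 + 2
9 = 4×2 + 1
2 = 2×1 + 0  (stop)
So 69/20 = [3; 2, 4, 2].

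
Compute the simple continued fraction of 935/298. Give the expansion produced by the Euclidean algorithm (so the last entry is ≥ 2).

935 = 3·298 + 41
298 = 7·41 + 11
41 = 3·11 + 8
11 = 1·8 + 3
8 = 2·3 + 2
3 = 1·2 + 1
2 = 2·1 + 0  (stop)
So 935/298 = [3; 7, 3, 1, 2, 1, 2].

[3; 7, 3, 1, 2, 1, 2]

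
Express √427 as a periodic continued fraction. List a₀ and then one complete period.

a₀ = ⌊√427⌋ = 20.
With m₀=0, d₀=1 and mₖ₊₁ = dₖaₖ − mₖ, dₖ₊₁ = (n − mₖ₊₁²)/dₖ, aₖ₊₁ = ⌊(a₀+mₖ₊₁)/dₖ₊₁⌋:
  k=1: m=20, d=27, a=1
  k=2: m=7, d=14, a=1
  k=3: m=7, d=27, a=1
  k=4: m=20, d=1, a=40
d=1 and a=2a₀=40 at k=4, so the next step gives (m, d) = (20, 27) again — its k=1 value — and the period has length 4.

[20; 1, 1, 1, 40]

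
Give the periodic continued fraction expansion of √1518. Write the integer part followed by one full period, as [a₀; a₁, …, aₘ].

[38; 1, 24, 1, 76]

a₀ = ⌊√1518⌋ = 38.
With m₀=0, d₀=1 and mₖ₊₁ = dₖaₖ − mₖ, dₖ₊₁ = (n − mₖ₊₁²)/dₖ, aₖ₊₁ = ⌊(a₀+mₖ₊₁)/dₖ₊₁⌋:
  k=1: m=38, d=74, a=1
  k=2: m=36, d=3, a=24
  k=3: m=36, d=74, a=1
  k=4: m=38, d=1, a=76
d=1 and a=2a₀=76 at k=4, so the next step gives (m, d) = (38, 74) again — its k=1 value — and the period has length 4.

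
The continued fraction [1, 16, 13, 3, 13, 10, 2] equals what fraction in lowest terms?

192487/181214

Using pₖ = aₖpₖ₋₁ + pₖ₋₂ and qₖ = aₖqₖ₋₁ + qₖ₋₂:
  k=0: a=1, p=1, q=1
  k=1: a=16, p=17, q=16
  k=2: a=13, p=222, q=209
  k=3: a=3, p=683, q=643
  k=4: a=13, p=9101, q=8568
  k=5: a=10, p=91693, q=86323
  k=6: a=2, p=192487, q=181214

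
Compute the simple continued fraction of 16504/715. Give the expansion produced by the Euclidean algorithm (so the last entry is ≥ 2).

[23; 12, 8, 2, 3]

16504 = 23*715 + 59
715 = 12*59 + 7
59 = 8*7 + 3
7 = 2*3 + 1
3 = 3*1 + 0  (stop)
So 16504/715 = [23; 12, 8, 2, 3].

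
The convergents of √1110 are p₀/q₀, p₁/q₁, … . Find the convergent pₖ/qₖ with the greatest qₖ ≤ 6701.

√1110 = [33; 3, 6, 3, 66, …] (period length 4).
Convergents:
  p_0/q_0 = 33/1
  p_1/q_1 = 100/3
  p_2/q_2 = 633/19
  p_3/q_3 = 1999/60
  p_4/q_4 = 132567/3979
  p_5/q_5 = 399700/11997
q_4 = 3979 ≤ 6701 < 11997 = q_5, so the answer is 132567/3979.

132567/3979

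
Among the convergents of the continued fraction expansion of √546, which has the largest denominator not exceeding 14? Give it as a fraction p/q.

257/11

√546 = [23; 2, 1, 2, 1, 2, 46, …] (period length 6).
Convergents:
  p_0/q_0 = 23/1
  p_1/q_1 = 47/2
  p_2/q_2 = 70/3
  p_3/q_3 = 187/8
  p_4/q_4 = 257/11
  p_5/q_5 = 701/30
q_4 = 11 ≤ 14 < 30 = q_5, so the answer is 257/11.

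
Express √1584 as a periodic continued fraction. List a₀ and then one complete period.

a₀ = ⌊√1584⌋ = 39.
With m₀=0, d₀=1 and mₖ₊₁ = dₖaₖ − mₖ, dₖ₊₁ = (n − mₖ₊₁²)/dₖ, aₖ₊₁ = ⌊(a₀+mₖ₊₁)/dₖ₊₁⌋:
  k=1: m=39, d=63, a=1
  k=2: m=24, d=16, a=3
  k=3: m=24, d=63, a=1
  k=4: m=39, d=1, a=78
d=1 and a=2a₀=78 at k=4, so the next step gives (m, d) = (39, 63) again — its k=1 value — and the period has length 4.

[39; 1, 3, 1, 78]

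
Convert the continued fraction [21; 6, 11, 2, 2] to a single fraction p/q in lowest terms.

7344/347

Fold from the inside: start with 2/1.
  2 + 1/2 = 5/2
  11 + 2/5 = 57/5
  6 + 5/57 = 347/57
  21 + 57/347 = 7344/347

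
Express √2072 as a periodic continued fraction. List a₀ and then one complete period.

[45; 1, 1, 12, 1, 1, 90]

a₀ = ⌊√2072⌋ = 45.
With m₀=0, d₀=1 and mₖ₊₁ = dₖaₖ − mₖ, dₖ₊₁ = (n − mₖ₊₁²)/dₖ, aₖ₊₁ = ⌊(a₀+mₖ₊₁)/dₖ₊₁⌋:
  k=1: m=45, d=47, a=1
  k=2: m=2, d=44, a=1
  k=3: m=42, d=7, a=12
  k=4: m=42, d=44, a=1
  k=5: m=2, d=47, a=1
  k=6: m=45, d=1, a=90
d=1 and a=2a₀=90 at k=6, so the next step gives (m, d) = (45, 47) again — its k=1 value — and the period has length 6.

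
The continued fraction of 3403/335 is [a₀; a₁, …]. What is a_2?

3403 = 10·335 + 53   →  a_0 = 10
335 = 6·53 + 17   →  a_1 = 6
53 = 3·17 + 2   →  a_2 = 3

3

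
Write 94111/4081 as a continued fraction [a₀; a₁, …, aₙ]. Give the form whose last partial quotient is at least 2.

94111 = 23×4081 + 248
4081 = 16×248 + 113
248 = 2×113 + 22
113 = 5×22 + 3
22 = 7×3 + 1
3 = 3×1 + 0  (stop)
So 94111/4081 = [23; 16, 2, 5, 7, 3].

[23; 16, 2, 5, 7, 3]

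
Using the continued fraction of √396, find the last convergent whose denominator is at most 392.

7741/389

√396 = [19; 1, 8, 1, 38, …] (period length 4).
Convergents:
  p_0/q_0 = 19/1
  p_1/q_1 = 20/1
  p_2/q_2 = 179/9
  p_3/q_3 = 199/10
  p_4/q_4 = 7741/389
  p_5/q_5 = 7940/399
q_4 = 389 ≤ 392 < 399 = q_5, so the answer is 7741/389.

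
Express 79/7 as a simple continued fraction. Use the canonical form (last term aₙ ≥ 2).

79 = 11*7 + 2
7 = 3*2 + 1
2 = 2*1 + 0  (stop)
So 79/7 = [11; 3, 2].

[11; 3, 2]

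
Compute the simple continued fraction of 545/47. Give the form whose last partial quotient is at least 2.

[11; 1, 1, 2, 9]

545 = 11*47 + 28
47 = 1*28 + 19
28 = 1*19 + 9
19 = 2*9 + 1
9 = 9*1 + 0  (stop)
So 545/47 = [11; 1, 1, 2, 9].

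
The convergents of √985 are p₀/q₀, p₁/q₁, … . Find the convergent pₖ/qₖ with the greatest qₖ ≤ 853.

√985 = [31; 2, 1, 1, 2, 62, …] (period length 5).
Convergents:
  p_0/q_0 = 31/1
  p_1/q_1 = 63/2
  p_2/q_2 = 94/3
  p_3/q_3 = 157/5
  p_4/q_4 = 408/13
  p_5/q_5 = 25453/811
  p_6/q_6 = 51314/1635
q_5 = 811 ≤ 853 < 1635 = q_6, so the answer is 25453/811.

25453/811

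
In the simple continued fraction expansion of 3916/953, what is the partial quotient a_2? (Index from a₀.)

3916 = 4·953 + 104   →  a_0 = 4
953 = 9·104 + 17   →  a_1 = 9
104 = 6·17 + 2   →  a_2 = 6

6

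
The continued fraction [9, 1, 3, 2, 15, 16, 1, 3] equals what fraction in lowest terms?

91405/9349

Using pₖ = aₖpₖ₋₁ + pₖ₋₂ and qₖ = aₖqₖ₋₁ + qₖ₋₂:
  k=0: a=9, p=9, q=1
  k=1: a=1, p=10, q=1
  k=2: a=3, p=39, q=4
  k=3: a=2, p=88, q=9
  k=4: a=15, p=1359, q=139
  k=5: a=16, p=21832, q=2233
  k=6: a=1, p=23191, q=2372
  k=7: a=3, p=91405, q=9349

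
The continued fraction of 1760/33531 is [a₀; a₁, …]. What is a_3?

1760 = 0·33531 + 1760   →  a_0 = 0
33531 = 19·1760 + 91   →  a_1 = 19
1760 = 19·91 + 31   →  a_2 = 19
91 = 2·31 + 29   →  a_3 = 2

2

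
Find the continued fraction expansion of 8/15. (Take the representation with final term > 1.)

8 = 0×15 + 8
15 = 1×8 + 7
8 = 1×7 + 1
7 = 7×1 + 0  (stop)
So 8/15 = [0; 1, 1, 7].

[0; 1, 1, 7]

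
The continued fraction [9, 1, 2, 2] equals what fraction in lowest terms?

68/7

Fold from the inside: start with 2/1.
  2 + 1/2 = 5/2
  1 + 2/5 = 7/5
  9 + 5/7 = 68/7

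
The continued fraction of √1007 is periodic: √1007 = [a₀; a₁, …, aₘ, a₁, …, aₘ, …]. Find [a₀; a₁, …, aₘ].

a₀ = ⌊√1007⌋ = 31.
With m₀=0, d₀=1 and mₖ₊₁ = dₖaₖ − mₖ, dₖ₊₁ = (n − mₖ₊₁²)/dₖ, aₖ₊₁ = ⌊(a₀+mₖ₊₁)/dₖ₊₁⌋:
  k=1: m=31, d=46, a=1
  k=2: m=15, d=17, a=2
  k=3: m=19, d=38, a=1
  k=4: m=19, d=17, a=2
  k=5: m=15, d=46, a=1
  k=6: m=31, d=1, a=62
d=1 and a=2a₀=62 at k=6, so the next step gives (m, d) = (31, 46) again — its k=1 value — and the period has length 6.

[31; 1, 2, 1, 2, 1, 62]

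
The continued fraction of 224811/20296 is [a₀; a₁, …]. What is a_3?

224811 = 11·20296 + 1555   →  a_0 = 11
20296 = 13·1555 + 81   →  a_1 = 13
1555 = 19·81 + 16   →  a_2 = 19
81 = 5·16 + 1   →  a_3 = 5

5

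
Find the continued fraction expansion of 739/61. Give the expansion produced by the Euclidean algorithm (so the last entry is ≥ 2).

739 = 12×61 + 7
61 = 8×7 + 5
7 = 1×5 + 2
5 = 2×2 + 1
2 = 2×1 + 0  (stop)
So 739/61 = [12; 8, 1, 2, 2].

[12; 8, 1, 2, 2]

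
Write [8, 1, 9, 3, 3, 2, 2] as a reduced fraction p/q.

Fold from the inside: start with 2/1.
  2 + 1/2 = 5/2
  3 + 2/5 = 17/5
  3 + 5/17 = 56/17
  9 + 17/56 = 521/56
  1 + 56/521 = 577/521
  8 + 521/577 = 5137/577

5137/577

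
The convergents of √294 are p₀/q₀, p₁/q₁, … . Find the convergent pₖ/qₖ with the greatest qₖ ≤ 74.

703/41

√294 = [17; 6, 1, 4, 1, 6, 34, …] (period length 6).
Convergents:
  p_0/q_0 = 17/1
  p_1/q_1 = 103/6
  p_2/q_2 = 120/7
  p_3/q_3 = 583/34
  p_4/q_4 = 703/41
  p_5/q_5 = 4801/280
q_4 = 41 ≤ 74 < 280 = q_5, so the answer is 703/41.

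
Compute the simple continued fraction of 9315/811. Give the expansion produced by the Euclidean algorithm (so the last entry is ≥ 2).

9315 = 11·811 + 394
811 = 2·394 + 23
394 = 17·23 + 3
23 = 7·3 + 2
3 = 1·2 + 1
2 = 2·1 + 0  (stop)
So 9315/811 = [11; 2, 17, 7, 1, 2].

[11; 2, 17, 7, 1, 2]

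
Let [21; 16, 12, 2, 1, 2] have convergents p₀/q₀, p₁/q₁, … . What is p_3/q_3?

8467/402

Using pₖ = aₖpₖ₋₁ + pₖ₋₂, qₖ = aₖqₖ₋₁ + qₖ₋₂ (with p₋₁=1, p₋₂=0, q₋₁=0, q₋₂=1):
  k=0: a=21, p=21, q=1
  k=1: a=16, p=337, q=16
  k=2: a=12, p=4065, q=193
  k=3: a=2, p=8467, q=402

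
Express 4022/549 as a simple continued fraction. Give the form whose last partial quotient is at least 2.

[7; 3, 14, 1, 11]

4022 = 7*549 + 179
549 = 3*179 + 12
179 = 14*12 + 11
12 = 1*11 + 1
11 = 11*1 + 0  (stop)
So 4022/549 = [7; 3, 14, 1, 11].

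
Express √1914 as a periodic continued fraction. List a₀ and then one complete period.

a₀ = ⌊√1914⌋ = 43.

[43; 1, 2, 1, 86]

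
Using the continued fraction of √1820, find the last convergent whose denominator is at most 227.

8191/192

√1820 = [42; 1, 1, 1, 20, 1, 1, 1, 84, …] (period length 8).
Convergents:
  p_0/q_0 = 42/1
  p_1/q_1 = 43/1
  p_2/q_2 = 85/2
  p_3/q_3 = 128/3
  p_4/q_4 = 2645/62
  p_5/q_5 = 2773/65
  p_6/q_6 = 5418/127
  p_7/q_7 = 8191/192
  p_8/q_8 = 693462/16255
q_7 = 192 ≤ 227 < 16255 = q_8, so the answer is 8191/192.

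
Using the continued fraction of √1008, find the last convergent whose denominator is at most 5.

√1008 = [31; 1, 2, 1, 62, …] (period length 4).
Convergents:
  p_0/q_0 = 31/1
  p_1/q_1 = 32/1
  p_2/q_2 = 95/3
  p_3/q_3 = 127/4
  p_4/q_4 = 7969/251
q_3 = 4 ≤ 5 < 251 = q_4, so the answer is 127/4.

127/4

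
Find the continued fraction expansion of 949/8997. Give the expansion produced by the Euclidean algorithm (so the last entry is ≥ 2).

949 = 0×8997 + 949
8997 = 9×949 + 456
949 = 2×456 + 37
456 = 12×37 + 12
37 = 3×12 + 1
12 = 12×1 + 0  (stop)
So 949/8997 = [0; 9, 2, 12, 3, 12].

[0; 9, 2, 12, 3, 12]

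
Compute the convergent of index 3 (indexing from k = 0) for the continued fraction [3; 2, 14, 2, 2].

209/60

Using pₖ = aₖpₖ₋₁ + pₖ₋₂, qₖ = aₖqₖ₋₁ + qₖ₋₂ (with p₋₁=1, p₋₂=0, q₋₁=0, q₋₂=1):
  k=0: a=3, p=3, q=1
  k=1: a=2, p=7, q=2
  k=2: a=14, p=101, q=29
  k=3: a=2, p=209, q=60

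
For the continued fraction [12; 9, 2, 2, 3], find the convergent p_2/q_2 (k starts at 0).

Using pₖ = aₖpₖ₋₁ + pₖ₋₂, qₖ = aₖqₖ₋₁ + qₖ₋₂ (with p₋₁=1, p₋₂=0, q₋₁=0, q₋₂=1):
  k=0: a=12, p=12, q=1
  k=1: a=9, p=109, q=9
  k=2: a=2, p=230, q=19

230/19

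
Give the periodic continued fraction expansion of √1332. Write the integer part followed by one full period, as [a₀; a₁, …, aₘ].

a₀ = ⌊√1332⌋ = 36.
With m₀=0, d₀=1 and mₖ₊₁ = dₖaₖ − mₖ, dₖ₊₁ = (n − mₖ₊₁²)/dₖ, aₖ₊₁ = ⌊(a₀+mₖ₊₁)/dₖ₊₁⌋:
  k=1: m=36, d=36, a=2
  k=2: m=36, d=1, a=72
d=1 and a=2a₀=72 at k=2, so the next step gives (m, d) = (36, 36) again — its k=1 value — and the period has length 2.

[36; 2, 72]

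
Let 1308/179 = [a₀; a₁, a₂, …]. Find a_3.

1308 = 7·179 + 55   →  a_0 = 7
179 = 3·55 + 14   →  a_1 = 3
55 = 3·14 + 13   →  a_2 = 3
14 = 1·13 + 1   →  a_3 = 1

1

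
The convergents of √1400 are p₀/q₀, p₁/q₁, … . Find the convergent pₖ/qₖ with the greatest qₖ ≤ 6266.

√1400 = [37; 2, 2, 2, 74, …] (period length 4).
Convergents:
  p_0/q_0 = 37/1
  p_1/q_1 = 75/2
  p_2/q_2 = 187/5
  p_3/q_3 = 449/12
  p_4/q_4 = 33413/893
  p_5/q_5 = 67275/1798
  p_6/q_6 = 167963/4489
  p_7/q_7 = 403201/10776
q_6 = 4489 ≤ 6266 < 10776 = q_7, so the answer is 167963/4489.

167963/4489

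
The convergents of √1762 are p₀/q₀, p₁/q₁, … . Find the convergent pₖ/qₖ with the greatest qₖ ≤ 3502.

√1762 = [41; 1, 40, 1, 82, …] (period length 4).
Convergents:
  p_0/q_0 = 41/1
  p_1/q_1 = 42/1
  p_2/q_2 = 1721/41
  p_3/q_3 = 1763/42
  p_4/q_4 = 146287/3485
  p_5/q_5 = 148050/3527
q_4 = 3485 ≤ 3502 < 3527 = q_5, so the answer is 146287/3485.

146287/3485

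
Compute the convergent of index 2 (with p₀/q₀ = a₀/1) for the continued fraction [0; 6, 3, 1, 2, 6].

Using pₖ = aₖpₖ₋₁ + pₖ₋₂, qₖ = aₖqₖ₋₁ + qₖ₋₂ (with p₋₁=1, p₋₂=0, q₋₁=0, q₋₂=1):
  k=0: a=0, p=0, q=1
  k=1: a=6, p=1, q=6
  k=2: a=3, p=3, q=19

3/19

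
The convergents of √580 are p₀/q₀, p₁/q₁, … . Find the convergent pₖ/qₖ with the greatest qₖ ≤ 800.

√580 = [24; 12, 48, …] (period length 2).
Convergents:
  p_0/q_0 = 24/1
  p_1/q_1 = 289/12
  p_2/q_2 = 13896/577
  p_3/q_3 = 167041/6936
q_2 = 577 ≤ 800 < 6936 = q_3, so the answer is 13896/577.

13896/577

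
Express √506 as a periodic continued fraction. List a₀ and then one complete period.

[22; 2, 44]

a₀ = ⌊√506⌋ = 22.
With m₀=0, d₀=1 and mₖ₊₁ = dₖaₖ − mₖ, dₖ₊₁ = (n − mₖ₊₁²)/dₖ, aₖ₊₁ = ⌊(a₀+mₖ₊₁)/dₖ₊₁⌋:
  k=1: m=22, d=22, a=2
  k=2: m=22, d=1, a=44
d=1 and a=2a₀=44 at k=2, so the next step gives (m, d) = (22, 22) again — its k=1 value — and the period has length 2.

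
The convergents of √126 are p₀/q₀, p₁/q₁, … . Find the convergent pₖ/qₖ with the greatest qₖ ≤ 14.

101/9

√126 = [11; 4, 2, 4, 22, …] (period length 4).
Convergents:
  p_0/q_0 = 11/1
  p_1/q_1 = 45/4
  p_2/q_2 = 101/9
  p_3/q_3 = 449/40
q_2 = 9 ≤ 14 < 40 = q_3, so the answer is 101/9.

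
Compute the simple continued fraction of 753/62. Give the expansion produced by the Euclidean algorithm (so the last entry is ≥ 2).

753 = 12·62 + 9
62 = 6·9 + 8
9 = 1·8 + 1
8 = 8·1 + 0  (stop)
So 753/62 = [12; 6, 1, 8].

[12; 6, 1, 8]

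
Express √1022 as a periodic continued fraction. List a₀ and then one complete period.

[31; 1, 30, 1, 62]

a₀ = ⌊√1022⌋ = 31.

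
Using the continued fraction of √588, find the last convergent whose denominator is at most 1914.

√588 = [24; 4, 48, …] (period length 2).
Convergents:
  p_0/q_0 = 24/1
  p_1/q_1 = 97/4
  p_2/q_2 = 4680/193
  p_3/q_3 = 18817/776
  p_4/q_4 = 907896/37441
q_3 = 776 ≤ 1914 < 37441 = q_4, so the answer is 18817/776.

18817/776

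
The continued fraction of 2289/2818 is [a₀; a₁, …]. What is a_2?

4

2289 = 0·2818 + 2289   →  a_0 = 0
2818 = 1·2289 + 529   →  a_1 = 1
2289 = 4·529 + 173   →  a_2 = 4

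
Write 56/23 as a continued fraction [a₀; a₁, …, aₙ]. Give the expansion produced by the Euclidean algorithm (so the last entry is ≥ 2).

[2; 2, 3, 3]

56 = 2×23 + 10
23 = 2×10 + 3
10 = 3×3 + 1
3 = 3×1 + 0  (stop)
So 56/23 = [2; 2, 3, 3].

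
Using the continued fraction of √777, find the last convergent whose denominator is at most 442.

√777 = [27; 1, 6, 1, 54, …] (period length 4).
Convergents:
  p_0/q_0 = 27/1
  p_1/q_1 = 28/1
  p_2/q_2 = 195/7
  p_3/q_3 = 223/8
  p_4/q_4 = 12237/439
  p_5/q_5 = 12460/447
q_4 = 439 ≤ 442 < 447 = q_5, so the answer is 12237/439.

12237/439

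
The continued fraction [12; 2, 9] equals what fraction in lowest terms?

237/19

Using pₖ = aₖpₖ₋₁ + pₖ₋₂ and qₖ = aₖqₖ₋₁ + qₖ₋₂:
  k=0: a=12, p=12, q=1
  k=1: a=2, p=25, q=2
  k=2: a=9, p=237, q=19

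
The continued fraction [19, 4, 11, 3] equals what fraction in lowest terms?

Using pₖ = aₖpₖ₋₁ + pₖ₋₂ and qₖ = aₖqₖ₋₁ + qₖ₋₂:
  k=0: a=19, p=19, q=1
  k=1: a=4, p=77, q=4
  k=2: a=11, p=866, q=45
  k=3: a=3, p=2675, q=139

2675/139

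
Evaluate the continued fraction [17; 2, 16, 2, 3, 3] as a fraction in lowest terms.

Fold from the inside: start with 3/1.
  3 + 1/3 = 10/3
  2 + 3/10 = 23/10
  16 + 10/23 = 378/23
  2 + 23/378 = 779/378
  17 + 378/779 = 13621/779

13621/779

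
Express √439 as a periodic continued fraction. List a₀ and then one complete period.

[20; 1, 19, 1, 40]

a₀ = ⌊√439⌋ = 20.
With m₀=0, d₀=1 and mₖ₊₁ = dₖaₖ − mₖ, dₖ₊₁ = (n − mₖ₊₁²)/dₖ, aₖ₊₁ = ⌊(a₀+mₖ₊₁)/dₖ₊₁⌋:
  k=1: m=20, d=39, a=1
  k=2: m=19, d=2, a=19
  k=3: m=19, d=39, a=1
  k=4: m=20, d=1, a=40
d=1 and a=2a₀=40 at k=4, so the next step gives (m, d) = (20, 39) again — its k=1 value — and the period has length 4.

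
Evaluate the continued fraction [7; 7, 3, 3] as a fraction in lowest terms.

521/73

Fold from the inside: start with 3/1.
  3 + 1/3 = 10/3
  7 + 3/10 = 73/10
  7 + 10/73 = 521/73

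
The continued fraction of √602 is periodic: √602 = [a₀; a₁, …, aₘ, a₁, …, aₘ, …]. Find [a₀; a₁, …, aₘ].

a₀ = ⌊√602⌋ = 24.
With m₀=0, d₀=1 and mₖ₊₁ = dₖaₖ − mₖ, dₖ₊₁ = (n − mₖ₊₁²)/dₖ, aₖ₊₁ = ⌊(a₀+mₖ₊₁)/dₖ₊₁⌋:
  k=1: m=24, d=26, a=1
  k=2: m=2, d=23, a=1
  k=3: m=21, d=7, a=6
  k=4: m=21, d=23, a=1
  k=5: m=2, d=26, a=1
  k=6: m=24, d=1, a=48
d=1 and a=2a₀=48 at k=6, so the next step gives (m, d) = (24, 26) again — its k=1 value — and the period has length 6.

[24; 1, 1, 6, 1, 1, 48]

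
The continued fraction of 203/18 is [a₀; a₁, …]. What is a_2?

203 = 11·18 + 5   →  a_0 = 11
18 = 3·5 + 3   →  a_1 = 3
5 = 1·3 + 2   →  a_2 = 1

1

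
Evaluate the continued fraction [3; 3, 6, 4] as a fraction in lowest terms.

Fold from the inside: start with 4/1.
  6 + 1/4 = 25/4
  3 + 4/25 = 79/25
  3 + 25/79 = 262/79

262/79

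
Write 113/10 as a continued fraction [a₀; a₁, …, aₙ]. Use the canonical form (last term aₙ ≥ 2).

[11; 3, 3]

113 = 11*10 + 3
10 = 3*3 + 1
3 = 3*1 + 0  (stop)
So 113/10 = [11; 3, 3].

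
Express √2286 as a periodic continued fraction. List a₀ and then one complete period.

a₀ = ⌊√2286⌋ = 47.

[47; 1, 4, 3, 10, 3, 4, 1, 94]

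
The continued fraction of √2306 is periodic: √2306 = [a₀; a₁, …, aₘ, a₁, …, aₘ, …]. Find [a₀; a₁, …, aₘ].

a₀ = ⌊√2306⌋ = 48.
With m₀=0, d₀=1 and mₖ₊₁ = dₖaₖ − mₖ, dₖ₊₁ = (n − mₖ₊₁²)/dₖ, aₖ₊₁ = ⌊(a₀+mₖ₊₁)/dₖ₊₁⌋:
  k=1: m=48, d=2, a=48
  k=2: m=48, d=1, a=96
d=1 and a=2a₀=96 at k=2, so the next step gives (m, d) = (48, 2) again — its k=1 value — and the period has length 2.

[48; 48, 96]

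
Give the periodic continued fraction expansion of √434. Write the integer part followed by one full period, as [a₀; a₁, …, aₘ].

[20; 1, 4, 1, 40]

a₀ = ⌊√434⌋ = 20.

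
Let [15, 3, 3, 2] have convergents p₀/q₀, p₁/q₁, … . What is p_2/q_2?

153/10

Using pₖ = aₖpₖ₋₁ + pₖ₋₂, qₖ = aₖqₖ₋₁ + qₖ₋₂ (with p₋₁=1, p₋₂=0, q₋₁=0, q₋₂=1):
  k=0: a=15, p=15, q=1
  k=1: a=3, p=46, q=3
  k=2: a=3, p=153, q=10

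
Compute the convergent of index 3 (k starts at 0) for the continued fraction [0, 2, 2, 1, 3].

3/7

Using pₖ = aₖpₖ₋₁ + pₖ₋₂, qₖ = aₖqₖ₋₁ + qₖ₋₂ (with p₋₁=1, p₋₂=0, q₋₁=0, q₋₂=1):
  k=0: a=0, p=0, q=1
  k=1: a=2, p=1, q=2
  k=2: a=2, p=2, q=5
  k=3: a=1, p=3, q=7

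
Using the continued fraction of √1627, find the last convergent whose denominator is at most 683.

14642/363

√1627 = [40; 2, 1, 39, 1, 2, 80, …] (period length 6).
Convergents:
  p_0/q_0 = 40/1
  p_1/q_1 = 81/2
  p_2/q_2 = 121/3
  p_3/q_3 = 4800/119
  p_4/q_4 = 4921/122
  p_5/q_5 = 14642/363
  p_6/q_6 = 1176281/29162
q_5 = 363 ≤ 683 < 29162 = q_6, so the answer is 14642/363.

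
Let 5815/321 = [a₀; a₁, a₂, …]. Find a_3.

2

5815 = 18·321 + 37   →  a_0 = 18
321 = 8·37 + 25   →  a_1 = 8
37 = 1·25 + 12   →  a_2 = 1
25 = 2·12 + 1   →  a_3 = 2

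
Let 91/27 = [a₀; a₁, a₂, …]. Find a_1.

91 = 3·27 + 10   →  a_0 = 3
27 = 2·10 + 7   →  a_1 = 2

2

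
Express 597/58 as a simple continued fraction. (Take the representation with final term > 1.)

597 = 10*58 + 17
58 = 3*17 + 7
17 = 2*7 + 3
7 = 2*3 + 1
3 = 3*1 + 0  (stop)
So 597/58 = [10; 3, 2, 2, 3].

[10; 3, 2, 2, 3]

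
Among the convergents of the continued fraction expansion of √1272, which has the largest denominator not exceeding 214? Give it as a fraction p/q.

7561/212

√1272 = [35; 1, 1, 1, 70, …] (period length 4).
Convergents:
  p_0/q_0 = 35/1
  p_1/q_1 = 36/1
  p_2/q_2 = 71/2
  p_3/q_3 = 107/3
  p_4/q_4 = 7561/212
  p_5/q_5 = 7668/215
q_4 = 212 ≤ 214 < 215 = q_5, so the answer is 7561/212.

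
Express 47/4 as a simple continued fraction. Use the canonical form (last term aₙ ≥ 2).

47 = 11*4 + 3
4 = 1*3 + 1
3 = 3*1 + 0  (stop)
So 47/4 = [11; 1, 3].

[11; 1, 3]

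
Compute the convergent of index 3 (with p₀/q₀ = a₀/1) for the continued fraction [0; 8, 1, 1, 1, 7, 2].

Using pₖ = aₖpₖ₋₁ + pₖ₋₂, qₖ = aₖqₖ₋₁ + qₖ₋₂ (with p₋₁=1, p₋₂=0, q₋₁=0, q₋₂=1):
  k=0: a=0, p=0, q=1
  k=1: a=8, p=1, q=8
  k=2: a=1, p=1, q=9
  k=3: a=1, p=2, q=17

2/17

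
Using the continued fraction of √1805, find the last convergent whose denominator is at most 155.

√1805 = [42; 2, 16, 2, 84, …] (period length 4).
Convergents:
  p_0/q_0 = 42/1
  p_1/q_1 = 85/2
  p_2/q_2 = 1402/33
  p_3/q_3 = 2889/68
  p_4/q_4 = 244078/5745
q_3 = 68 ≤ 155 < 5745 = q_4, so the answer is 2889/68.

2889/68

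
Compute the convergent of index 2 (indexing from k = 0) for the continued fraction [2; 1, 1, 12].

Using pₖ = aₖpₖ₋₁ + pₖ₋₂, qₖ = aₖqₖ₋₁ + qₖ₋₂ (with p₋₁=1, p₋₂=0, q₋₁=0, q₋₂=1):
  k=0: a=2, p=2, q=1
  k=1: a=1, p=3, q=1
  k=2: a=1, p=5, q=2

5/2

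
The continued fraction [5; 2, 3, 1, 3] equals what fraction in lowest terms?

185/34

Fold from the inside: start with 3/1.
  1 + 1/3 = 4/3
  3 + 3/4 = 15/4
  2 + 4/15 = 34/15
  5 + 15/34 = 185/34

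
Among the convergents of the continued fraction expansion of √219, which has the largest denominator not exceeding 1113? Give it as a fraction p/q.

√219 = [14; 1, 3, 1, 28, …] (period length 4).
Convergents:
  p_0/q_0 = 14/1
  p_1/q_1 = 15/1
  p_2/q_2 = 59/4
  p_3/q_3 = 74/5
  p_4/q_4 = 2131/144
  p_5/q_5 = 2205/149
  p_6/q_6 = 8746/591
  p_7/q_7 = 10951/740
  p_8/q_8 = 315374/21311
q_7 = 740 ≤ 1113 < 21311 = q_8, so the answer is 10951/740.

10951/740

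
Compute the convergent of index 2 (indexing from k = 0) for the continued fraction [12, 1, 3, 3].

Using pₖ = aₖpₖ₋₁ + pₖ₋₂, qₖ = aₖqₖ₋₁ + qₖ₋₂ (with p₋₁=1, p₋₂=0, q₋₁=0, q₋₂=1):
  k=0: a=12, p=12, q=1
  k=1: a=1, p=13, q=1
  k=2: a=3, p=51, q=4

51/4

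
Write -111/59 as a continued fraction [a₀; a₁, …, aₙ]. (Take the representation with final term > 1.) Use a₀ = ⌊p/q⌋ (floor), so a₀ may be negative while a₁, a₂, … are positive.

[-2; 8, 2, 3]

-111 = -2·59 + 7
59 = 8·7 + 3
7 = 2·3 + 1
3 = 3·1 + 0  (stop)
So -111/59 = [-2; 8, 2, 3].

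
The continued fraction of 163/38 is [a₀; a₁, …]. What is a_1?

163 = 4·38 + 11   →  a_0 = 4
38 = 3·11 + 5   →  a_1 = 3

3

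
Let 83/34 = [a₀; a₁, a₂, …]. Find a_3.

1

83 = 2·34 + 15   →  a_0 = 2
34 = 2·15 + 4   →  a_1 = 2
15 = 3·4 + 3   →  a_2 = 3
4 = 1·3 + 1   →  a_3 = 1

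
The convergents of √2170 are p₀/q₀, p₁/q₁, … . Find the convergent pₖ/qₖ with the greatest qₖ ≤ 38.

√2170 = [46; 1, 1, 2, 1, 1, 92, …] (period length 6).
Convergents:
  p_0/q_0 = 46/1
  p_1/q_1 = 47/1
  p_2/q_2 = 93/2
  p_3/q_3 = 233/5
  p_4/q_4 = 326/7
  p_5/q_5 = 559/12
  p_6/q_6 = 51754/1111
q_5 = 12 ≤ 38 < 1111 = q_6, so the answer is 559/12.

559/12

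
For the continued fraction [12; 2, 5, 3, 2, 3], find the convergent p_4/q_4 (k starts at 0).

1009/81

Using pₖ = aₖpₖ₋₁ + pₖ₋₂, qₖ = aₖqₖ₋₁ + qₖ₋₂ (with p₋₁=1, p₋₂=0, q₋₁=0, q₋₂=1):
  k=0: a=12, p=12, q=1
  k=1: a=2, p=25, q=2
  k=2: a=5, p=137, q=11
  k=3: a=3, p=436, q=35
  k=4: a=2, p=1009, q=81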